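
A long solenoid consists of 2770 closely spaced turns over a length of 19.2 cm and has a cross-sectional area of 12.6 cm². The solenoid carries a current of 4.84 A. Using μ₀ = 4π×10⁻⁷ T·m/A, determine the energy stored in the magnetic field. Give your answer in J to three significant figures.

A = 12.6 cm² = 1.260×10^-3 m².
L = μ₀N²A/ℓ = (4π×10⁻⁷)(2770)²(1.260×10^-3)/(0.192) = 6.328×10^-2 H.
U = ½LI² = ½(6.328×10^-2)(4.84)² = 0.7411 J.

U ≈ 0.741 J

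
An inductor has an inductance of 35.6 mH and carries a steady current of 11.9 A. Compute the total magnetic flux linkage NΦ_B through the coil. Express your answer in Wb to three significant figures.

From L = NΦ_B/I, the flux linkage is NΦ_B = LI.
NΦ_B = (3.560×10^-2 H)(11.9 A) = 0.4236 Wb.

NΦ_B ≈ 0.424 Wb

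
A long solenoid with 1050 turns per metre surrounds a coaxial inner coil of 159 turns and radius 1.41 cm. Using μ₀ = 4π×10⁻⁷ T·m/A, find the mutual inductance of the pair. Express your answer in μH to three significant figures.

M ≈ 131 μH

The outer solenoid produces a uniform field B₁ = μ₀n₁I₁ across the inner coil,
so the flux linkage is N₂Φ = N₂B₁A₂ = μ₀n₁N₂A₂·I₁, giving M = μ₀n₁N₂A₂.
A₂ = πr² = π(1.410×10^-2 m)² = 6.246×10^-4 m².
M = (4π×10⁻⁷)(1050)(159)(6.246×10^-4) = 1.310×10^-4 H.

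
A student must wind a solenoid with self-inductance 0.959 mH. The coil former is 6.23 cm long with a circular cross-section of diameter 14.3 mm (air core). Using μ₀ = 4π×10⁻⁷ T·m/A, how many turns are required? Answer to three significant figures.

N ≈ 544 turns

A = π(d/2)² = π(7.150×10^-3 m)² = 1.606×10^-4 m².
From L = μ₀N²A/ℓ, N = √(Lℓ / (μ₀A)).
N = √[(9.590×10^-4)(6.230×10^-2) / ((4π×10⁻⁷)×1.606×10^-4)] = √(2.960×10^5) ≈ 544.1.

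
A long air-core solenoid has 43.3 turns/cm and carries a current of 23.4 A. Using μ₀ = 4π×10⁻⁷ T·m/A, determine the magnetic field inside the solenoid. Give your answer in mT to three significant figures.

Inside a long solenoid, B = μ₀nI.
B = (4π×10⁻⁷)(4.330×10^3 m⁻¹)(23.4 A) = 0.1273 T.

B ≈ 127 mT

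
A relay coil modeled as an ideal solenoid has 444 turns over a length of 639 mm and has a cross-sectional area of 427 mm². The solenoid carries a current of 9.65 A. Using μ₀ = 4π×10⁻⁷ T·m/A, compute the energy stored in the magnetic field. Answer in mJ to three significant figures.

U ≈ 7.71 mJ

A = 427 mm² = 4.270×10^-4 m².
L = μ₀N²A/ℓ = (4π×10⁻⁷)(444)²(4.270×10^-4)/(0.639) = 1.655×10^-4 H.
U = ½LI² = ½(1.655×10^-4)(9.65)² = 7.708×10^-3 J.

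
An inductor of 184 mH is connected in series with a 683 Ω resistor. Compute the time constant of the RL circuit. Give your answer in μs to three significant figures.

τ ≈ 269 μs

τ = L/R = (0.184 H)/(683 Ω) = 2.694×10^-4 s.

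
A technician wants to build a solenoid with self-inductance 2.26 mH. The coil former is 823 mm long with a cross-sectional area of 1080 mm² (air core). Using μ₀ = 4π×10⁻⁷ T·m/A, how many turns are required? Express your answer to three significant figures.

N ≈ 1170 turns

A = 1080 mm² = 1.080×10^-3 m².
From L = μ₀N²A/ℓ, N = √(Lℓ / (μ₀A)).
N = √[(2.260×10^-3)(0.823) / ((4π×10⁻⁷)×1.080×10^-3)] = √(1.370×10^6) ≈ 1170.7.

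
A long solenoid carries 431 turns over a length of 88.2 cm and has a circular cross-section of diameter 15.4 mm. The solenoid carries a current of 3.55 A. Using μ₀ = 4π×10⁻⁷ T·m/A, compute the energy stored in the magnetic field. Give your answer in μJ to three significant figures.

A = π(d/2)² = π(7.700×10^-3 m)² = 1.863×10^-4 m².
L = μ₀N²A/ℓ = (4π×10⁻⁷)(431)²(1.863×10^-4)/(0.882) = 4.930×10^-5 H.
U = ½LI² = ½(4.930×10^-5)(3.55)² = 3.106×10^-4 J.

U ≈ 311 μJ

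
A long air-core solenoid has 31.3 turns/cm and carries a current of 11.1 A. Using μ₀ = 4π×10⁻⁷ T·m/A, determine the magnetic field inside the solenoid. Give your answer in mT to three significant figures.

B ≈ 43.7 mT

Inside a long solenoid, B = μ₀nI.
B = (4π×10⁻⁷)(3.130×10^3 m⁻¹)(11.1 A) = 4.366×10^-2 T.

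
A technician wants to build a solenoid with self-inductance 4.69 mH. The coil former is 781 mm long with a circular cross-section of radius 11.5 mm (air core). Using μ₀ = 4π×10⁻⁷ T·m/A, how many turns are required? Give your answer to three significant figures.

A = πr² = π(1.150×10^-2 m)² = 4.1548×10^-4 m².
From L = μ₀N²A/ℓ, N = √(Lℓ / (μ₀A)).
N = √[(4.690×10^-3)(0.781) / ((4π×10⁻⁷)×4.1548×10^-4)] = √(7.016×10^6) ≈ 2648.7.

N ≈ 2650 turns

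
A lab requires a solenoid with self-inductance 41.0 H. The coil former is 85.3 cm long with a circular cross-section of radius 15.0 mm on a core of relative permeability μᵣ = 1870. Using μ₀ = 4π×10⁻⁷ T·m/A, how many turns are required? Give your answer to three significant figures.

N ≈ 4590 turns

A = πr² = π(1.500×10^-2 m)² = 7.069×10^-4 m².
From L = μ₀μᵣN²A/ℓ, N = √(Lℓ / (μ₀μᵣA)).
N = √[(41)(0.853) / ((4π×10⁻⁷)(1870)×7.069×10^-4)] = √(2.105×10^7) ≈ 4588.5.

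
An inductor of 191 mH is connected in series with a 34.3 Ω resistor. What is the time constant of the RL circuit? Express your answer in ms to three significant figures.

τ ≈ 5.57 ms

τ = L/R = (0.191 H)/(34.3 Ω) = 5.569×10^-3 s.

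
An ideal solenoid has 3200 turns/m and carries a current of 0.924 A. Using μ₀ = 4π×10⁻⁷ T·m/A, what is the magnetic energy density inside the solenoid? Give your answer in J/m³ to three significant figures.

u ≈ 5.49 J/m³

B = μ₀nI = (4π×10⁻⁷)(3.200×10^3)(0.924) = 3.716×10^-3 T.
u = B²/(2μ₀) = (3.716×10^-3)²/(2×4π×10⁻⁷) = 5.493 J/m³.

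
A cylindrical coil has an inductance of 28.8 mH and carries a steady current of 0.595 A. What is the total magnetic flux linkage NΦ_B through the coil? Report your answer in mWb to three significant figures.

NΦ_B ≈ 17.1 mWb

From L = NΦ_B/I, the flux linkage is NΦ_B = LI.
NΦ_B = (2.880×10^-2 H)(0.595 A) = 1.714×10^-2 Wb.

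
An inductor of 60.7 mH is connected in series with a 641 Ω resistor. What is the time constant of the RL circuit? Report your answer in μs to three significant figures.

τ ≈ 94.7 μs

τ = L/R = (6.070×10^-2 H)/(641 Ω) = 9.470×10^-5 s.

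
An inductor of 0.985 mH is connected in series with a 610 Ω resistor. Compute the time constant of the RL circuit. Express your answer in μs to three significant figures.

τ ≈ 1.61 μs

τ = L/R = (9.850×10^-4 H)/(610 Ω) = 1.6148×10^-6 s.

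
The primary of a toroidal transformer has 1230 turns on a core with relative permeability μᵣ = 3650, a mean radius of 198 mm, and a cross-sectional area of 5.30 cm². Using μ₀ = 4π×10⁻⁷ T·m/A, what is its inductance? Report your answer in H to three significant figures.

L ≈ 2.96 H

For a thin toroid, L = μ₀μᵣN²A/(2πR).
L = (4π×10⁻⁷)(3650)(1230)²(5.300×10^-4) / (2π×0.198 m) = 2.956 H.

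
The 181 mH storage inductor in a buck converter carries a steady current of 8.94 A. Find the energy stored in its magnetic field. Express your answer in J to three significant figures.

U ≈ 7.23 J

Stored magnetic energy: U = ½LI².
U = ½(0.181 H)(8.94 A)² = 7.233 J.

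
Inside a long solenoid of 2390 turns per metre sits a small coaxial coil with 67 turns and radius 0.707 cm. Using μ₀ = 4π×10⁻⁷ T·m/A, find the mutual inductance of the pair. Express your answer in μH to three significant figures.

The outer solenoid produces a uniform field B₁ = μ₀n₁I₁ across the inner coil,
so the flux linkage is N₂Φ = N₂B₁A₂ = μ₀n₁N₂A₂·I₁, giving M = μ₀n₁N₂A₂.
A₂ = πr² = π(7.070×10^-3 m)² = 1.570×10^-4 m².
M = (4π×10⁻⁷)(2390)(67)(1.570×10^-4) = 3.160×10^-5 H.

M ≈ 31.6 μH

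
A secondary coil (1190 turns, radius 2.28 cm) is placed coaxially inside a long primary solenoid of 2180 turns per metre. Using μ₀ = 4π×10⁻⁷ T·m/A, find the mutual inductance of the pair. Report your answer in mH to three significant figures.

M ≈ 5.32 mH

The outer solenoid produces a uniform field B₁ = μ₀n₁I₁ across the inner coil,
so the flux linkage is N₂Φ = N₂B₁A₂ = μ₀n₁N₂A₂·I₁, giving M = μ₀n₁N₂A₂.
A₂ = πr² = π(2.280×10^-2 m)² = 1.633×10^-3 m².
M = (4π×10⁻⁷)(2180)(1190)(1.633×10^-3) = 5.324×10^-3 H.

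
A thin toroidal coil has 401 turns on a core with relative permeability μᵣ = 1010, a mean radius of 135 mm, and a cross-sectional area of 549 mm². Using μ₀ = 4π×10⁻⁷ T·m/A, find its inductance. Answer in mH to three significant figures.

For a thin toroid, L = μ₀μᵣN²A/(2πR).
L = (4π×10⁻⁷)(1010)(401)²(5.490×10^-4) / (2π×0.135 m) = 0.1321 H.

L ≈ 132 mH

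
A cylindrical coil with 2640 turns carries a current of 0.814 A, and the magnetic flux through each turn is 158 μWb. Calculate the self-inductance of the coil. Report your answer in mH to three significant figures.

Self-inductance is defined by L = NΦ_B/I (flux linkage over current).
L = (2640)(1.580×10^-4 Wb)/(0.814 A) = 0.5124 H.

L ≈ 512 mH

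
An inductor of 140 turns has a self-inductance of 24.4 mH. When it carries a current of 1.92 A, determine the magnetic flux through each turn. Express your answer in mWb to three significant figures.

Φ_B ≈ 0.335 mWb

From L = NΦ_B/I, the flux per turn is Φ_B = LI/N.
Φ_B = (2.440×10^-2 H)(1.92 A)/140 = 3.346×10^-4 Wb.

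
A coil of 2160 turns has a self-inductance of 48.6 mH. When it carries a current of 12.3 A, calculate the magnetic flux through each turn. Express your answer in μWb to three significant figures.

Φ_B ≈ 277 μWb

From L = NΦ_B/I, the flux per turn is Φ_B = LI/N.
Φ_B = (4.860×10^-2 H)(12.3 A)/2160 = 2.768×10^-4 Wb.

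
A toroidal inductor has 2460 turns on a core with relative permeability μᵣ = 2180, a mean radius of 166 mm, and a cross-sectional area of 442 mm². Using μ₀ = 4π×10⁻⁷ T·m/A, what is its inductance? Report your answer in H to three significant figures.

L ≈ 7.03 H

For a thin toroid, L = μ₀μᵣN²A/(2πR).
L = (4π×10⁻⁷)(2180)(2460)²(4.420×10^-4) / (2π×0.166 m) = 7.025 H.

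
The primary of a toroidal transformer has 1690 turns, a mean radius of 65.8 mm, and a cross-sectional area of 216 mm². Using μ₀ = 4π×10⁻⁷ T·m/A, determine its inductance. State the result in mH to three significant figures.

For a thin toroid, L = μ₀N²A/(2πR).
L = (4π×10⁻⁷)(1690)²(2.160×10^-4) / (2π×6.580×10^-2 m) = 1.875×10^-3 H.

L ≈ 1.88 mH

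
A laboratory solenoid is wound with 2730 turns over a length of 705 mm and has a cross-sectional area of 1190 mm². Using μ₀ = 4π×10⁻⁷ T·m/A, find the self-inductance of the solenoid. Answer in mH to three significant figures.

A = 1190 mm² = 1.190×10^-3 m².
For a long solenoid, L = μ₀N²A/ℓ.
L = (4π×10⁻⁷)(2730)²(1.190×10^-3)/(0.705 m) = 1.581×10^-2 H.

L ≈ 15.8 mH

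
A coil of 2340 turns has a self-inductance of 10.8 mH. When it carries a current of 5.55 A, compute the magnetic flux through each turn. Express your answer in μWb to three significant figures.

Φ_B ≈ 25.6 μWb

From L = NΦ_B/I, the flux per turn is Φ_B = LI/N.
Φ_B = (1.080×10^-2 H)(5.55 A)/2340 = 2.562×10^-5 Wb.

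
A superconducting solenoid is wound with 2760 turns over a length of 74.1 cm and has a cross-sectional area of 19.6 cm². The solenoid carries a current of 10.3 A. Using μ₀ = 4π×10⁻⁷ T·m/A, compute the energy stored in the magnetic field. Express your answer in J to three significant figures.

A = 19.6 cm² = 1.960×10^-3 m².
L = μ₀N²A/ℓ = (4π×10⁻⁷)(2760)²(1.960×10^-3)/(0.741) = 2.532×10^-2 H.
U = ½LI² = ½(2.532×10^-2)(10.3)² = 1.343 J.

U ≈ 1.34 J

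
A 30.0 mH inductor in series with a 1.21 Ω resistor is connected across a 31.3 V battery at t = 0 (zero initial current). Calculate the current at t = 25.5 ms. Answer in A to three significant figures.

τ = L/R = 3.000×10^-2/1.21 = 2.479×10^-2 s; final current I_∞ = ε/R = 31.3/1.21 = 25.87 A.
I(t) = I_∞(1 − e^(−t/τ)) with t/τ = 1.028.
I = (25.87)(1 − e^(−1.028)) = 16.62 A.

I ≈ 16.6 A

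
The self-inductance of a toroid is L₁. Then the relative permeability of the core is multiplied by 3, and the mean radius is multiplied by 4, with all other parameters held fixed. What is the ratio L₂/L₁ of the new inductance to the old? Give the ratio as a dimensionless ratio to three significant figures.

L₂/L₁ = 0.750

For a toroid, L ∝ μᵣN²A/R.
L₂/L₁ = (3) × (4)^-1 = 0.750.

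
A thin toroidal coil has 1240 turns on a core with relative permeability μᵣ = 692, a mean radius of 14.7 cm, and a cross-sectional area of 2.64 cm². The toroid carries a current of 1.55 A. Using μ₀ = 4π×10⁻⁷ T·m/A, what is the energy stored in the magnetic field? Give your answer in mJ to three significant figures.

U ≈ 459 mJ

L = μ₀μᵣN²A/(2πR) = (4π×10⁻⁷)(692)(1240)²(2.640×10^-4)/(2π×0.147) = 0.3822 H.
U = ½LI² = ½(0.3822)(1.55)² = 0.4591 J.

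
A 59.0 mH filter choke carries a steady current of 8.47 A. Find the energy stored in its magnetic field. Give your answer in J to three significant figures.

Stored magnetic energy: U = ½LI².
U = ½(5.900×10^-2 H)(8.47 A)² = 2.116 J.

U ≈ 2.12 J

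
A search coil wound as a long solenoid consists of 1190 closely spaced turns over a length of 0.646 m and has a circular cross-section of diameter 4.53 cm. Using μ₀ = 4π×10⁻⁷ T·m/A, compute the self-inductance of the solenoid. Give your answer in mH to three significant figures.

L ≈ 4.44 mH

A = π(d/2)² = π(2.265×10^-2 m)² = 1.612×10^-3 m².
For a long solenoid, L = μ₀N²A/ℓ.
L = (4π×10⁻⁷)(1190)²(1.612×10^-3)/(0.646 m) = 4.440×10^-3 H.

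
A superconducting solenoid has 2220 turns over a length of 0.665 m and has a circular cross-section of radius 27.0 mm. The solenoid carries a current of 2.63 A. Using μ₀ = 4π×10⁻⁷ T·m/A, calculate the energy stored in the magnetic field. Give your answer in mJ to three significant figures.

A = πr² = π(2.700×10^-2 m)² = 2.290×10^-3 m².
L = μ₀N²A/ℓ = (4π×10⁻⁷)(2220)²(2.290×10^-3)/(0.665) = 2.133×10^-2 H.
U = ½LI² = ½(2.133×10^-2)(2.63)² = 7.377×10^-2 J.

U ≈ 73.8 mJ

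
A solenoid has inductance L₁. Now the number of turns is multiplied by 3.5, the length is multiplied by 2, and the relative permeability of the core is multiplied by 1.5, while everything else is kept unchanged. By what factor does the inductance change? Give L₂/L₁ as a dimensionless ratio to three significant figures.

For a solenoid, L ∝ μᵣN²A/ℓ.
L₂/L₁ = (3.5)^2 × (2)^-1 × (1.5) = 9.19.

L₂/L₁ = 9.19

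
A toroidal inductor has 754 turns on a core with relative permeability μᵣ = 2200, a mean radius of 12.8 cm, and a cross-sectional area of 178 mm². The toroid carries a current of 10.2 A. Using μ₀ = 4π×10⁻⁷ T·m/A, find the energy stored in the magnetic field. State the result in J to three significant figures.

L = μ₀μᵣN²A/(2πR) = (4π×10⁻⁷)(2200)(754)²(1.780×10^-4)/(2π×0.128) = 0.3479 H.
U = ½LI² = ½(0.3479)(10.2)² = 18.1 J.

U ≈ 18.1 J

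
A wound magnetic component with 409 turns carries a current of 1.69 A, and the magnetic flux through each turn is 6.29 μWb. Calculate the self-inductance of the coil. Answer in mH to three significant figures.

Self-inductance is defined by L = NΦ_B/I (flux linkage over current).
L = (409)(6.290×10^-6 Wb)/(1.69 A) = 1.522×10^-3 H.

L ≈ 1.52 mH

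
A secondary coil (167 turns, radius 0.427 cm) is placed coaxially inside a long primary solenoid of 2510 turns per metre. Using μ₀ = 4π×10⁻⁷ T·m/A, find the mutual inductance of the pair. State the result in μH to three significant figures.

M ≈ 30.2 μH

The outer solenoid produces a uniform field B₁ = μ₀n₁I₁ across the inner coil,
so the flux linkage is N₂Φ = N₂B₁A₂ = μ₀n₁N₂A₂·I₁, giving M = μ₀n₁N₂A₂.
A₂ = πr² = π(4.270×10^-3 m)² = 5.728×10^-5 m².
M = (4π×10⁻⁷)(2510)(167)(5.728×10^-5) = 3.017×10^-5 H.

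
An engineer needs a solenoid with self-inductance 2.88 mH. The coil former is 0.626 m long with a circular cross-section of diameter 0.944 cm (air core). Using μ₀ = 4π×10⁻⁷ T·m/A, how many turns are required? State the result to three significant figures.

N ≈ 4530 turns

A = π(d/2)² = π(4.720×10^-3 m)² = 6.999×10^-5 m².
From L = μ₀N²A/ℓ, N = √(Lℓ / (μ₀A)).
N = √[(2.880×10^-3)(0.626) / ((4π×10⁻⁷)×6.999×10^-5)] = √(2.050×10^7) ≈ 4527.5.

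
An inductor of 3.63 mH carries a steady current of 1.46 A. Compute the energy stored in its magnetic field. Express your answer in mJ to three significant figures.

Stored magnetic energy: U = ½LI².
U = ½(3.630×10^-3 H)(1.46 A)² = 3.869×10^-3 J.

U ≈ 3.87 mJ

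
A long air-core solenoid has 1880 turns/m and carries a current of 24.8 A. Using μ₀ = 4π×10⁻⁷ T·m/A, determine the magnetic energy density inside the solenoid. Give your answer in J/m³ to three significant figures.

u ≈ 1370 J/m³

B = μ₀nI = (4π×10⁻⁷)(1.880×10^3)(24.8) = 5.859×10^-2 T.
u = B²/(2μ₀) = (5.859×10^-2)²/(2×4π×10⁻⁷) = 1.366×10^3 J/m³.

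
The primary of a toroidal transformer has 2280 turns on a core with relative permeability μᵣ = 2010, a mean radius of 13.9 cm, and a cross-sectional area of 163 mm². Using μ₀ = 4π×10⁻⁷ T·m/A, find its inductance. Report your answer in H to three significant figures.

L ≈ 2.45 H

For a thin toroid, L = μ₀μᵣN²A/(2πR).
L = (4π×10⁻⁷)(2010)(2280)²(1.630×10^-4) / (2π×0.139 m) = 2.451 H.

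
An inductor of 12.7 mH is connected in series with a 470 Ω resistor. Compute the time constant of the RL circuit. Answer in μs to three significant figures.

τ = L/R = (1.270×10^-2 H)/(470 Ω) = 2.702×10^-5 s.

τ ≈ 27.0 μs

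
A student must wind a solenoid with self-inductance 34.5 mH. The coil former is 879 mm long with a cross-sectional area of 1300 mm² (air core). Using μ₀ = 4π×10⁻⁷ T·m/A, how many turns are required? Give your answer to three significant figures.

A = 1300 mm² = 1.300×10^-3 m².
From L = μ₀N²A/ℓ, N = √(Lℓ / (μ₀A)).
N = √[(3.450×10^-2)(0.879) / ((4π×10⁻⁷)×1.300×10^-3)] = √(1.856×10^7) ≈ 4308.5.

N ≈ 4310 turns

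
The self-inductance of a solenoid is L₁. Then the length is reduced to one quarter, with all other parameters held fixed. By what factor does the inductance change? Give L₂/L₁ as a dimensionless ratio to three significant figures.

For a solenoid, L ∝ μᵣN²A/ℓ.
L₂/L₁ = (0.25)^-1 = 4.00.

L₂/L₁ = 4.00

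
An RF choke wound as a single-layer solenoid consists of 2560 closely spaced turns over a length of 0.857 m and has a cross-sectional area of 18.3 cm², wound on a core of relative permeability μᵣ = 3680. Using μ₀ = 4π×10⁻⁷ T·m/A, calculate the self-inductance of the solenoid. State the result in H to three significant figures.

L ≈ 64.7 H

A = 18.3 cm² = 1.830×10^-3 m².
For a long solenoid, L = μ₀μᵣN²A/ℓ.
L = (4π×10⁻⁷)(3680)(2560)²(1.830×10^-3)/(0.857 m) = 64.72 H.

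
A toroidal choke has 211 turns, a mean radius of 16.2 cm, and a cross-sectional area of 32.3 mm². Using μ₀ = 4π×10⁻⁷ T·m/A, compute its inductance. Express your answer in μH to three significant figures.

L ≈ 1.78 μH

For a thin toroid, L = μ₀N²A/(2πR).
L = (4π×10⁻⁷)(211)²(3.230×10^-5) / (2π×0.162 m) = 1.775×10^-6 H.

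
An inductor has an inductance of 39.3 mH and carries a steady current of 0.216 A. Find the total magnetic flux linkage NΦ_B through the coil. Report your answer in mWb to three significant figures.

From L = NΦ_B/I, the flux linkage is NΦ_B = LI.
NΦ_B = (3.930×10^-2 H)(0.216 A) = 8.489×10^-3 Wb.

NΦ_B ≈ 8.49 mWb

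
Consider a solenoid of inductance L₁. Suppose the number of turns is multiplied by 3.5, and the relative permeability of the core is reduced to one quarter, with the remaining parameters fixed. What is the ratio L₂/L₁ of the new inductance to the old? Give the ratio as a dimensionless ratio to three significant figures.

L₂/L₁ = 3.06

For a solenoid, L ∝ μᵣN²A/ℓ.
L₂/L₁ = (3.5)^2 × (0.25) = 3.06.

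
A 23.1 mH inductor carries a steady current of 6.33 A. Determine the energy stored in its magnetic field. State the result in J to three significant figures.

U ≈ 0.463 J

Stored magnetic energy: U = ½LI².
U = ½(2.310×10^-2 H)(6.33 A)² = 0.4628 J.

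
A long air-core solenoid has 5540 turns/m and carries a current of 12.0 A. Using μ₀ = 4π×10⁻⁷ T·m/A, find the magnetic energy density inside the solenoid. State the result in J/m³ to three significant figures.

B = μ₀nI = (4π×10⁻⁷)(5.540×10^3)(12.0) = 8.354×10^-2 T.
u = B²/(2μ₀) = (8.354×10^-2)²/(2×4π×10⁻⁷) = 2.777×10^3 J/m³.

u ≈ 2780 J/m³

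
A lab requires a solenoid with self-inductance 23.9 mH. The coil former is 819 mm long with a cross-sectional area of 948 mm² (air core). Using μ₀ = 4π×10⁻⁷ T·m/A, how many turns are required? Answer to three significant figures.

A = 948 mm² = 9.480×10^-4 m².
From L = μ₀N²A/ℓ, N = √(Lℓ / (μ₀A)).
N = √[(2.390×10^-2)(0.819) / ((4π×10⁻⁷)×9.480×10^-4)] = √(1.643×10^7) ≈ 4053.5.

N ≈ 4050 turns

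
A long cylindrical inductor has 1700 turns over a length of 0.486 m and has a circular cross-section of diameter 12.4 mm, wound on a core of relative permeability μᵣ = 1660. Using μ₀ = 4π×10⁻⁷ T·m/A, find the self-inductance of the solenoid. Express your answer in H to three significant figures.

L ≈ 1.50 H

A = π(d/2)² = π(6.200×10^-3 m)² = 1.208×10^-4 m².
For a long solenoid, L = μ₀μᵣN²A/ℓ.
L = (4π×10⁻⁷)(1660)(1700)²(1.208×10^-4)/(0.486 m) = 1.498 H.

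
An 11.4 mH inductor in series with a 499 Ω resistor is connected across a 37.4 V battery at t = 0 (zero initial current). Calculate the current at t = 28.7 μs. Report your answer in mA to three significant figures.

I ≈ 53.6 mA

τ = L/R = 1.140×10^-2/499 = 2.2846×10^-5 s; final current I_∞ = ε/R = 37.4/499 = 7.49499×10^-2 A.
I(t) = I_∞(1 − e^(−t/τ)) with t/τ = 1.256.
I = (7.49499×10^-2)(1 − e^(−1.256)) = 5.361×10^-2 A.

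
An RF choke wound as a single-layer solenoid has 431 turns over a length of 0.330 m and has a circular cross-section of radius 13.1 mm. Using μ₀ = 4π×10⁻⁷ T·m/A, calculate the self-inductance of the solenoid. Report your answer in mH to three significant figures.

L ≈ 0.381 mH

A = πr² = π(1.310×10^-2 m)² = 5.391×10^-4 m².
For a long solenoid, L = μ₀N²A/ℓ.
L = (4π×10⁻⁷)(431)²(5.391×10^-4)/(0.33 m) = 3.814×10^-4 H.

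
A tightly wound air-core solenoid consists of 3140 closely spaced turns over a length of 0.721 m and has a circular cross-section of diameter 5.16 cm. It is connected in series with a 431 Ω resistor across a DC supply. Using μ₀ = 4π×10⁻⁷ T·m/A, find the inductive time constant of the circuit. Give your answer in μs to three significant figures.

A = π(d/2)² = π(2.580×10^-2 m)² = 2.091×10^-3 m².
L = μ₀N²A/ℓ = (4π×10⁻⁷)(3140)²(2.091×10^-3)/(0.721) = 3.594×10^-2 H.
τ = L/R = (3.594×10^-2)/(431) = 8.338×10^-5 s.

τ ≈ 83.4 μs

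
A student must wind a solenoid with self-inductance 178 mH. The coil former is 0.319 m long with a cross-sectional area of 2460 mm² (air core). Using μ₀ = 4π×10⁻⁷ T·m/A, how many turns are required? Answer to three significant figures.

N ≈ 4290 turns

A = 2460 mm² = 2.460×10^-3 m².
From L = μ₀N²A/ℓ, N = √(Lℓ / (μ₀A)).
N = √[(0.178)(0.319) / ((4π×10⁻⁷)×2.460×10^-3)] = √(1.837×10^7) ≈ 4285.8.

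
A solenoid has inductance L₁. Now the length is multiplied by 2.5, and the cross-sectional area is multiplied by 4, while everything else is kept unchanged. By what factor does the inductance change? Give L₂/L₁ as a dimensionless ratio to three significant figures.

L₂/L₁ = 1.60

For a solenoid, L ∝ μᵣN²A/ℓ.
L₂/L₁ = (2.5)^-1 × (4) = 1.60.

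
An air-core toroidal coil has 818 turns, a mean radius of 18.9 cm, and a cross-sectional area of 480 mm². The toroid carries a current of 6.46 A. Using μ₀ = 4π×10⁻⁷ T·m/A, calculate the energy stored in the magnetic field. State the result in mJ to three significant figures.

L = μ₀N²A/(2πR) = (4π×10⁻⁷)(818)²(4.800×10^-4)/(2π×0.189) = 3.399×10^-4 H.
U = ½LI² = ½(3.399×10^-4)(6.46)² = 7.092×10^-3 J.

U ≈ 7.09 mJ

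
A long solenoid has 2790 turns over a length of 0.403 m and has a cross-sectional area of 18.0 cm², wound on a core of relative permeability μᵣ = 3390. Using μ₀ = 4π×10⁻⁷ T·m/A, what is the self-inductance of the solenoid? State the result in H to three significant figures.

L ≈ 148 H

A = 18.0 cm² = 1.800×10^-3 m².
For a long solenoid, L = μ₀μᵣN²A/ℓ.
L = (4π×10⁻⁷)(3390)(2790)²(1.800×10^-3)/(0.403 m) = 148.1 H.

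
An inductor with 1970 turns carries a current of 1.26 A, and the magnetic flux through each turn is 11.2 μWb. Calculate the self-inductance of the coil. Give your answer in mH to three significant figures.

Self-inductance is defined by L = NΦ_B/I (flux linkage over current).
L = (1970)(1.120×10^-5 Wb)/(1.26 A) = 1.751×10^-2 H.

L ≈ 17.5 mH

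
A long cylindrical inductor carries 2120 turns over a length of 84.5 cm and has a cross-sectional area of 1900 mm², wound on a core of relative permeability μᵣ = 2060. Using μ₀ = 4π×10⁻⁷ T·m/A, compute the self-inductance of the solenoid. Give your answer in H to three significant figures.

L ≈ 26.2 H

A = 1900 mm² = 1.900×10^-3 m².
For a long solenoid, L = μ₀μᵣN²A/ℓ.
L = (4π×10⁻⁷)(2060)(2120)²(1.900×10^-3)/(0.845 m) = 26.16 H.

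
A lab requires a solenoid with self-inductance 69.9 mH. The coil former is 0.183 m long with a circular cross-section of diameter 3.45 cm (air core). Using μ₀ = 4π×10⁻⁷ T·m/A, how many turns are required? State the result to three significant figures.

A = π(d/2)² = π(1.725×10^-2 m)² = 9.348×10^-4 m².
From L = μ₀N²A/ℓ, N = √(Lℓ / (μ₀A)).
N = √[(6.990×10^-2)(0.183) / ((4π×10⁻⁷)×9.348×10^-4)] = √(1.089×10^7) ≈ 3299.9.

N ≈ 3300 turns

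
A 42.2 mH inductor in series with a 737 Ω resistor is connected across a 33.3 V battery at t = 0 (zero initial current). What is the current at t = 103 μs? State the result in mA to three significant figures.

I ≈ 37.7 mA

τ = L/R = 4.220×10^-2/737 = 5.726×10^-5 s; final current I_∞ = ε/R = 33.3/737 = 4.518×10^-2 A.
I(t) = I_∞(1 − e^(−t/τ)) with t/τ = 1.799.
I = (4.518×10^-2)(1 − e^(−1.799)) = 3.771×10^-2 A.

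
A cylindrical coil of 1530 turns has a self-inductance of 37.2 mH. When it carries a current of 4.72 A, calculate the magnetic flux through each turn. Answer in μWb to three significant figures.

Φ_B ≈ 115 μWb

From L = NΦ_B/I, the flux per turn is Φ_B = LI/N.
Φ_B = (3.720×10^-2 H)(4.72 A)/1530 = 1.148×10^-4 Wb.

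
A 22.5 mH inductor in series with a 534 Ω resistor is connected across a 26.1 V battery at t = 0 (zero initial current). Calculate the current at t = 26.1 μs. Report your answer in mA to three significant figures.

I ≈ 22.6 mA

τ = L/R = 2.250×10^-2/534 = 4.213×10^-5 s; final current I_∞ = ε/R = 26.1/534 = 4.888×10^-2 A.
I(t) = I_∞(1 − e^(−t/τ)) with t/τ = 0.619.
I = (4.888×10^-2)(1 − e^(−0.619)) = 2.257×10^-2 A.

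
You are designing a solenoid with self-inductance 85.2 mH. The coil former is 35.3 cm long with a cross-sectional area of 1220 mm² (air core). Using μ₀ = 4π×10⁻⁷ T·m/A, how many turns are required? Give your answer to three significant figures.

N ≈ 4430 turns

A = 1220 mm² = 1.220×10^-3 m².
From L = μ₀N²A/ℓ, N = √(Lℓ / (μ₀A)).
N = √[(8.520×10^-2)(0.353) / ((4π×10⁻⁷)×1.220×10^-3)] = √(1.962×10^7) ≈ 4429.2.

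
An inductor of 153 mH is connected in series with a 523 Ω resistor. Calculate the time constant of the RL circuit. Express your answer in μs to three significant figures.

τ = L/R = (0.153 H)/(523 Ω) = 2.925×10^-4 s.

τ ≈ 293 μs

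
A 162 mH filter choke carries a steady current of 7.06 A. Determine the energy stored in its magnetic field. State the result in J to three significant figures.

Stored magnetic energy: U = ½LI².
U = ½(0.162 H)(7.06 A)² = 4.037 J.

U ≈ 4.04 J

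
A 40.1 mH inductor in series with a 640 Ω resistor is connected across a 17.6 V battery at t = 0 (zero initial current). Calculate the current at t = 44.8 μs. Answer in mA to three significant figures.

I ≈ 14.0 mA

τ = L/R = 4.010×10^-2/640 = 6.266×10^-5 s; final current I_∞ = ε/R = 17.6/640 = 2.750×10^-2 A.
I(t) = I_∞(1 − e^(−t/τ)) with t/τ = 0.715.
I = (2.750×10^-2)(1 − e^(−0.715)) = 1.4047×10^-2 A.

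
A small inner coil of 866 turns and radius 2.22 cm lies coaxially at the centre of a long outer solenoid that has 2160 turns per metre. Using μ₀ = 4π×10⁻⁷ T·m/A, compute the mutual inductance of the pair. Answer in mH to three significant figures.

M ≈ 3.64 mH

The outer solenoid produces a uniform field B₁ = μ₀n₁I₁ across the inner coil,
so the flux linkage is N₂Φ = N₂B₁A₂ = μ₀n₁N₂A₂·I₁, giving M = μ₀n₁N₂A₂.
A₂ = πr² = π(2.220×10^-2 m)² = 1.548×10^-3 m².
M = (4π×10⁻⁷)(2160)(866)(1.548×10^-3) = 3.639×10^-3 H.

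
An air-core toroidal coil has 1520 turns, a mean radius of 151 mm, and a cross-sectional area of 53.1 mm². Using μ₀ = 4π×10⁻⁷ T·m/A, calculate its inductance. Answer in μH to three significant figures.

L ≈ 162 μH

For a thin toroid, L = μ₀N²A/(2πR).
L = (4π×10⁻⁷)(1520)²(5.310×10^-5) / (2π×0.151 m) = 1.6249×10^-4 H.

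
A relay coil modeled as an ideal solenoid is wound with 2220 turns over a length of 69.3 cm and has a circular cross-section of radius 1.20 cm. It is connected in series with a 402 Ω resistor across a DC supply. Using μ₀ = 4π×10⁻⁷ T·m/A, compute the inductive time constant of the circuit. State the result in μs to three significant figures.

A = πr² = π(1.200×10^-2 m)² = 4.524×10^-4 m².
L = μ₀N²A/ℓ = (4π×10⁻⁷)(2220)²(4.524×10^-4)/(0.693) = 4.043×10^-3 H.
τ = L/R = (4.043×10^-3)/(402) = 1.006×10^-5 s.

τ ≈ 10.1 μs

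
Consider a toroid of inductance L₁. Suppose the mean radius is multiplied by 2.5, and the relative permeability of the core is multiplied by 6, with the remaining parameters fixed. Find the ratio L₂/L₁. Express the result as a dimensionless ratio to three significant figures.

L₂/L₁ = 2.40

For a toroid, L ∝ μᵣN²A/R.
L₂/L₁ = (2.5)^-1 × (6) = 2.40.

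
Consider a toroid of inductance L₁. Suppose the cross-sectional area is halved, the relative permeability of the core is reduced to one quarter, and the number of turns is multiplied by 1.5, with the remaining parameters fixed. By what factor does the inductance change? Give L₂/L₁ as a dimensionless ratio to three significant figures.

L₂/L₁ = 0.281

For a toroid, L ∝ μᵣN²A/R.
L₂/L₁ = (0.5) × (0.25) × (1.5)^2 = 0.281.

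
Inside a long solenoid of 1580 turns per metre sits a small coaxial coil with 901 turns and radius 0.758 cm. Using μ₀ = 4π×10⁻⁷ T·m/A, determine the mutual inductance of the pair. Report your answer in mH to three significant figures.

The outer solenoid produces a uniform field B₁ = μ₀n₁I₁ across the inner coil,
so the flux linkage is N₂Φ = N₂B₁A₂ = μ₀n₁N₂A₂·I₁, giving M = μ₀n₁N₂A₂.
A₂ = πr² = π(7.580×10^-3 m)² = 1.805×10^-4 m².
M = (4π×10⁻⁷)(1580)(901)(1.805×10^-4) = 3.229×10^-4 H.

M ≈ 0.323 mH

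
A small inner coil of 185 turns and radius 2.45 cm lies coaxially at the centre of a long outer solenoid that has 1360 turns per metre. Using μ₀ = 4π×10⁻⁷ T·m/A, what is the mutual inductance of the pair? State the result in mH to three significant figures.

M ≈ 0.596 mH

The outer solenoid produces a uniform field B₁ = μ₀n₁I₁ across the inner coil,
so the flux linkage is N₂Φ = N₂B₁A₂ = μ₀n₁N₂A₂·I₁, giving M = μ₀n₁N₂A₂.
A₂ = πr² = π(2.450×10^-2 m)² = 1.886×10^-3 m².
M = (4π×10⁻⁷)(1360)(185)(1.886×10^-3) = 5.962×10^-4 H.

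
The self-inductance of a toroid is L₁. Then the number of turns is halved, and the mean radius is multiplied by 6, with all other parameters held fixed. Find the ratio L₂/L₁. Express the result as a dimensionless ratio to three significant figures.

L₂/L₁ = 0.0417

For a toroid, L ∝ μᵣN²A/R.
L₂/L₁ = (0.5)^2 × (6)^-1 = 0.0417.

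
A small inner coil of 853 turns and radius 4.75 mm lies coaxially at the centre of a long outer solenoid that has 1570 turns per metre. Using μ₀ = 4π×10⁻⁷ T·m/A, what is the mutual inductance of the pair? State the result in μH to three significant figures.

M ≈ 119 μH

The outer solenoid produces a uniform field B₁ = μ₀n₁I₁ across the inner coil,
so the flux linkage is N₂Φ = N₂B₁A₂ = μ₀n₁N₂A₂·I₁, giving M = μ₀n₁N₂A₂.
A₂ = πr² = π(4.750×10^-3 m)² = 7.088×10^-5 m².
M = (4π×10⁻⁷)(1570)(853)(7.088×10^-5) = 1.193×10^-4 H.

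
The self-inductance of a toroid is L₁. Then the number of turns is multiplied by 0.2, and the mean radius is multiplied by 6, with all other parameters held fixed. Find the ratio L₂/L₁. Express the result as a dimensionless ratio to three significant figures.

L₂/L₁ = 0.00667

For a toroid, L ∝ μᵣN²A/R.
L₂/L₁ = (0.2)^2 × (6)^-1 = 0.00667.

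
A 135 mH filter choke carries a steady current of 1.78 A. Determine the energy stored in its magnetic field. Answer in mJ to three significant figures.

Stored magnetic energy: U = ½LI².
U = ½(0.135 H)(1.78 A)² = 0.2139 J.

U ≈ 214 mJ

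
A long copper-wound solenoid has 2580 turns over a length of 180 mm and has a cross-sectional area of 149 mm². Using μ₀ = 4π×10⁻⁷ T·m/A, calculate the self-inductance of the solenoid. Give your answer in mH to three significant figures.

A = 149 mm² = 1.490×10^-4 m².
For a long solenoid, L = μ₀N²A/ℓ.
L = (4π×10⁻⁷)(2580)²(1.490×10^-4)/(0.18 m) = 6.924×10^-3 H.

L ≈ 6.92 mH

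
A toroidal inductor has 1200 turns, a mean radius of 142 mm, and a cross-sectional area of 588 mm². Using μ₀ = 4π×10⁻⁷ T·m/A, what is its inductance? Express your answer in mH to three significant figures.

For a thin toroid, L = μ₀N²A/(2πR).
L = (4π×10⁻⁷)(1200)²(5.880×10^-4) / (2π×0.142 m) = 1.193×10^-3 H.

L ≈ 1.19 mH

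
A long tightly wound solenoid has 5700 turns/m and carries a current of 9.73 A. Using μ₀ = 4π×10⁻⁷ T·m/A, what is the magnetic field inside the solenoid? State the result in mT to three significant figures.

B ≈ 69.7 mT

Inside a long solenoid, B = μ₀nI.
B = (4π×10⁻⁷)(5.700×10^3 m⁻¹)(9.73 A) = 6.969×10^-2 T.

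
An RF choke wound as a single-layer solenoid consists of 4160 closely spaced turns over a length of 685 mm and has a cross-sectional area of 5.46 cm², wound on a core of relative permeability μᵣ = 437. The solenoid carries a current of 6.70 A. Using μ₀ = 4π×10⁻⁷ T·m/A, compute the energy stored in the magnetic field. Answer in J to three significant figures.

U ≈ 170 J

A = 5.46 cm² = 5.460×10^-4 m².
L = μ₀μᵣN²A/ℓ = (4π×10⁻⁷)(437)(4160)²(5.460×10^-4)/(0.685) = 7.57495 H.
U = ½LI² = ½(7.57495)(6.70)² = 170 J.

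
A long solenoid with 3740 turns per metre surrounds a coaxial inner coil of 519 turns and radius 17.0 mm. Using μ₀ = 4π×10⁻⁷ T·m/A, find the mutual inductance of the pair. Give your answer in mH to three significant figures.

M ≈ 2.21 mH

The outer solenoid produces a uniform field B₁ = μ₀n₁I₁ across the inner coil,
so the flux linkage is N₂Φ = N₂B₁A₂ = μ₀n₁N₂A₂·I₁, giving M = μ₀n₁N₂A₂.
A₂ = πr² = π(1.700×10^-2 m)² = 9.079×10^-4 m².
M = (4π×10⁻⁷)(3740)(519)(9.079×10^-4) = 2.2146×10^-3 H.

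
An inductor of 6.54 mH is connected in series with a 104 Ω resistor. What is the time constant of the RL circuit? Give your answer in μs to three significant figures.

τ = L/R = (6.540×10^-3 H)/(104 Ω) = 6.288×10^-5 s.

τ ≈ 62.9 μs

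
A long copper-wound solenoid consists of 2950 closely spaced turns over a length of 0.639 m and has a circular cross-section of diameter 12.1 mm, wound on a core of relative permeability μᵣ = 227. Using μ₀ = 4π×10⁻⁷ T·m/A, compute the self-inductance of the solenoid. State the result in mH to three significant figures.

A = π(d/2)² = π(6.050×10^-3 m)² = 1.150×10^-4 m².
For a long solenoid, L = μ₀μᵣN²A/ℓ.
L = (4π×10⁻⁷)(227)(2950)²(1.150×10^-4)/(0.639 m) = 0.4467 H.

L ≈ 447 mH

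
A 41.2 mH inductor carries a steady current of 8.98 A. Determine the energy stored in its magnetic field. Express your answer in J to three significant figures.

Stored magnetic energy: U = ½LI².
U = ½(4.120×10^-2 H)(8.98 A)² = 1.661 J.

U ≈ 1.66 J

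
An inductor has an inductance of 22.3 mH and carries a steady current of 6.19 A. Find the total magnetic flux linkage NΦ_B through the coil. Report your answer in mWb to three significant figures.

NΦ_B ≈ 138 mWb

From L = NΦ_B/I, the flux linkage is NΦ_B = LI.
NΦ_B = (2.230×10^-2 H)(6.19 A) = 0.138 Wb.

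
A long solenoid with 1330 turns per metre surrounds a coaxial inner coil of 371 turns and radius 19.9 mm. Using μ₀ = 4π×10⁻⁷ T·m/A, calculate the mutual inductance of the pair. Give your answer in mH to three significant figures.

M ≈ 0.771 mH

The outer solenoid produces a uniform field B₁ = μ₀n₁I₁ across the inner coil,
so the flux linkage is N₂Φ = N₂B₁A₂ = μ₀n₁N₂A₂·I₁, giving M = μ₀n₁N₂A₂.
A₂ = πr² = π(1.990×10^-2 m)² = 1.244×10^-3 m².
M = (4π×10⁻⁷)(1330)(371)(1.244×10^-3) = 7.714×10^-4 H.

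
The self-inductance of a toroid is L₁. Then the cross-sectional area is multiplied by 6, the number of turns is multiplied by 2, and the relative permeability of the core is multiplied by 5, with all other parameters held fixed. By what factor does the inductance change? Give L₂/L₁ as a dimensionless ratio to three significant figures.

L₂/L₁ = 120

For a toroid, L ∝ μᵣN²A/R.
L₂/L₁ = (6) × (2)^2 × (5) = 120.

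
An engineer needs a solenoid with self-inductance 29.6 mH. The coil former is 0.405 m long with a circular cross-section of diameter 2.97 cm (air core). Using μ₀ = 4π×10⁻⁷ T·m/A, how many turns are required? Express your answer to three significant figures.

A = π(d/2)² = π(1.485×10^-2 m)² = 6.928×10^-4 m².
From L = μ₀N²A/ℓ, N = √(Lℓ / (μ₀A)).
N = √[(2.960×10^-2)(0.405) / ((4π×10⁻⁷)×6.928×10^-4)] = √(1.377×10^7) ≈ 3710.8.

N ≈ 3710 turns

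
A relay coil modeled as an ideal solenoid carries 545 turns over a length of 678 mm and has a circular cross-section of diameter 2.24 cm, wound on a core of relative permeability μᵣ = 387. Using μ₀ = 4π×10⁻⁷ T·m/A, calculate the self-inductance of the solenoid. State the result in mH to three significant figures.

L ≈ 84.0 mH

A = π(d/2)² = π(1.120×10^-2 m)² = 3.941×10^-4 m².
For a long solenoid, L = μ₀μᵣN²A/ℓ.
L = (4π×10⁻⁷)(387)(545)²(3.941×10^-4)/(0.678 m) = 8.396×10^-2 H.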